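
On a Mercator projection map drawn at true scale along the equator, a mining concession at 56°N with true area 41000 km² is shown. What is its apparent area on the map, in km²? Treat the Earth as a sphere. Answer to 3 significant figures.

131000 km²

The Mercator projection is conformal; its linear scale factor is the same in every direction and equals sec φ = 1/cos φ.
Areal scale = k² = sec²φ = 1/cos²(56°) = 1/0.5592² = 3.198.
Apparent area = 41000 × 3.198 ≈ 131000 km².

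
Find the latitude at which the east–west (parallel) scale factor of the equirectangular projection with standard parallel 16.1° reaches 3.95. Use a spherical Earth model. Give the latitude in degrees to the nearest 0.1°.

In the equirectangular projection with standard parallel φ₀ = 16.1° (x = Rλ cos φ₀, y = Rφ), meridians are true-scale (h = 1) and the parallel scale is k = cos φ₀ / cos φ.
k = cos φ₀ / cos φ = 3.95  ⇒  cos φ = cos 16.1° / 3.95 = 0.2432.
φ = arccos(0.2432) ≈ 75.9°.

75.9°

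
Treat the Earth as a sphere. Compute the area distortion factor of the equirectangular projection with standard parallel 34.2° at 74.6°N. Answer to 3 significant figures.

In the equirectangular projection with standard parallel φ₀ = 34.2° (x = Rλ cos φ₀, y = Rφ), meridians are true-scale (h = 1) and the parallel scale is k = cos φ₀ / cos φ.
Areal scale = h·k = 1 × cos φ₀ / cos φ; at 74.6°, h = 1.000, k = 3.115, so h·k = 3.115.

3.11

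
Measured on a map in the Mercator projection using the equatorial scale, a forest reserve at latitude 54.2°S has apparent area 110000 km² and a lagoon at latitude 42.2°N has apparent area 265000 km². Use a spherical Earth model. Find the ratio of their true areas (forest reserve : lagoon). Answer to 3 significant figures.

Since Mercator area scale is 1/cos²φ, the true area equals the apparent area multiplied by cos²φ.
True area of forest reserve: 110000 × cos²(54.2°) = 110000 × 0.3422 = 37640 km².
True area of lagoon: 265000 × cos²(42.2°) = 265000 × 0.5488 = 145400 km².
Ratio = 37640 / 145400 ≈ 0.259.

0.259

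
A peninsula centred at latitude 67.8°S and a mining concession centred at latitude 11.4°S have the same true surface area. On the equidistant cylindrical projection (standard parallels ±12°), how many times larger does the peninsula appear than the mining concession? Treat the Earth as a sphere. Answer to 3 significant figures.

The equidistant cylindrical projection with φ₀ = 12° has h = 1 (meridians true) and k = cos φ₀ / cos φ along parallels.
Areal scale at 67.8°: h·k = 1.000 × 2.589 = 2.589.
Areal scale at 11.4°: h·k = 1.000 × 0.9978 = 0.9978.
Ratio = 2.589/0.9978 ≈ 2.59.

2.59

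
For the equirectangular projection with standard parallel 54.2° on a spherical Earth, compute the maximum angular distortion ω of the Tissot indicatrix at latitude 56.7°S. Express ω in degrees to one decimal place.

3.6°

In the equirectangular projection with standard parallel φ₀ = 54.2° (x = Rλ cos φ₀, y = Rφ), meridians are true-scale (h = 1) and the parallel scale is k = cos φ₀ / cos φ.
At 56.7°: h = 1.000, k = 1.065; principal scales a = 1.065, b = 1.000.
sin(ω/2) = (a − b)/(a + b) = 0.06545/2.065 = 0.03169, so ω = 2 arcsin(0.03169) ≈ 3.6°.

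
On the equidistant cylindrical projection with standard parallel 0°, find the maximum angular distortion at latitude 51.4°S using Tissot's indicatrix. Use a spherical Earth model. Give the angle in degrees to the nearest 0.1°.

Plate carrée maps x = Rλ, y = Rφ. The meridian scale is h = 1 and the parallel scale is k = 1/cos φ = sec φ.
At 51.4°: h = 1.000, k = 1.603; principal scales a = 1.603, b = 1.000.
sin(ω/2) = (a − b)/(a + b) = 0.6029/2.603 = 0.2316, so ω = 2 arcsin(0.2316) ≈ 26.8°.

26.8°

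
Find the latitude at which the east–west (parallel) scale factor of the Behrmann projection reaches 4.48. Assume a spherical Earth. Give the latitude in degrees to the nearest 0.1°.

78.9°

Behrmann is a cylindrical equal-area projection with standard parallels at ±30°. Cylindrical equal-area (φ₀ = 30°): h = cos φ / cos 30° along meridians, k = cos 30° / cos φ along parallels; h·k = 1.
k = cos φ₀ / cos φ = 4.48  ⇒  cos φ = cos 30° / 4.48 = 0.1933.
φ = arccos(0.1933) ≈ 78.9°.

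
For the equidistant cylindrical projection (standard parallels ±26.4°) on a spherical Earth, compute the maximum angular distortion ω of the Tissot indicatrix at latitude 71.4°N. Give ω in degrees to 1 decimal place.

The equidistant cylindrical projection with φ₀ = 26.4° has h = 1 (meridians true) and k = cos φ₀ / cos φ along parallels.
At 71.4°: h = 1.000, k = 2.808; principal scales a = 2.808, b = 1.000.
sin(ω/2) = (a − b)/(a + b) = 1.808/3.808 = 0.4748, so ω = 2 arcsin(0.4748) ≈ 56.7°.

56.7°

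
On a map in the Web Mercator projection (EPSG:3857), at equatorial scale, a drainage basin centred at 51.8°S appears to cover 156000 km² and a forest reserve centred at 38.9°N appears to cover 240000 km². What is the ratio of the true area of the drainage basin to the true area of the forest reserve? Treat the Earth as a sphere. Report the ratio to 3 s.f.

Mercator's areal exaggeration is sec²φ; hence true area = (apparent area) · cos²φ.
True area of drainage basin: 156000 × cos²(51.8°) = 156000 × 0.3824 = 59660 km².
True area of forest reserve: 240000 × cos²(38.9°) = 240000 × 0.6057 = 145400 km².
Ratio = 59660 / 145400 ≈ 0.410.

0.410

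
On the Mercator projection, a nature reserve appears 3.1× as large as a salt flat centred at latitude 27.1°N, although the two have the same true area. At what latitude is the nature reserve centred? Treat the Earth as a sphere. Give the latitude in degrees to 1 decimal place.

59.6°

Mercator areal scale is sec²φ, so apparent-area ratio = sec²φ₁ / sec²φ₂ = cos²φ₂ / cos²φ₁.
cos²φ₂ / cos²φ₁ = 3.1  ⇒  cos φ₁ = cos 27.1° / √3.1 = 0.8902/1.761 = 0.5056.
φ₁ = arccos(0.5056) ≈ 59.6°.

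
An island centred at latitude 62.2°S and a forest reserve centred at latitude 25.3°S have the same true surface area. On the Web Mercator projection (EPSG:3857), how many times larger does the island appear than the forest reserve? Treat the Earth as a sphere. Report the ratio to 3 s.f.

3.76

On Mercator, area is exaggerated by sec²φ = 1/cos²φ.
At 62.2°: sec²(62.2°) = 1/0.4664² = 4.597.
At 25.3°: sec²(25.3°) = 1/0.9041² = 1.223.
Ratio = 4.597/1.223 = cos²(25.3°)/cos²(62.2°) ≈ 3.76.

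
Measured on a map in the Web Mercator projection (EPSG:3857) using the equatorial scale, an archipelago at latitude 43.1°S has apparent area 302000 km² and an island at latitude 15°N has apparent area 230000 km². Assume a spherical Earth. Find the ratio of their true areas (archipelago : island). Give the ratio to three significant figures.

On Mercator the areal scale is sec²φ, so true area = apparent × cos²φ.
True area of archipelago: 302000 × cos²(43.1°) = 302000 × 0.5331 = 161000 km².
True area of island: 230000 × cos²(15°) = 230000 × 0.9330 = 214600 km².
Ratio = 161000 / 214600 ≈ 0.750.

0.750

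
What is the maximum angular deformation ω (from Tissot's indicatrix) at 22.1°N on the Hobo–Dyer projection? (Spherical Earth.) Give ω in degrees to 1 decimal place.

The Hobo–Dyer projection is cylindrical equal-area with φ₀ = 37.5°. A cylindrical equal-area projection with standard parallel φ₀ has meridian scale h = cos φ / cos φ₀ and parallel scale k = cos φ₀ / cos φ (so areas are preserved, h·k = 1).
At 22.1°: h = 1.168, k = 0.8563; principal scales a = 1.168, b = 0.8563.
sin(ω/2) = (a − b)/(a + b) = 0.3116/2.024 = 0.1539, so ω = 2 arcsin(0.1539) ≈ 17.7°.

17.7°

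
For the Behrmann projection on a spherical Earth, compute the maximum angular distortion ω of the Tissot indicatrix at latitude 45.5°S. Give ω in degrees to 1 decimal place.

Behrmann is a cylindrical equal-area projection with standard parallels at ±30°. Cylindrical equal-area (φ₀ = 30°): h = cos φ / cos 30° along meridians, k = cos 30° / cos φ along parallels; h·k = 1.
At 45.5°: h = 0.8093, k = 1.236; principal scales a = 1.236, b = 0.8093.
sin(ω/2) = (a − b)/(a + b) = 0.4262/2.045 = 0.2084, so ω = 2 arcsin(0.2084) ≈ 24.1°.

24.1°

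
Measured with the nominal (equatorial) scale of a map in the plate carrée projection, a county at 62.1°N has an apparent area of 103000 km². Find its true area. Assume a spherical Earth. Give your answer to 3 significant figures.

Plate carrée maps x = Rλ, y = Rφ. The meridian scale is h = 1 and the parallel scale is k = 1/cos φ = sec φ.
Areal scale = h·k = 1 × sec φ; at 62.1°, h = 1.000, k = 2.137, so h·k = 2.137.
True area = apparent / (areal scale) = 103000 / 2.137 ≈ 48200 km².

48200 km²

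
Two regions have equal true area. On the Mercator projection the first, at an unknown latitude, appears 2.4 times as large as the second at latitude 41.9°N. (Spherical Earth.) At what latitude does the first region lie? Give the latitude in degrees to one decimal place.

61.3°

Mercator areal scale is sec²φ, so apparent-area ratio = sec²φ₁ / sec²φ₂ = cos²φ₂ / cos²φ₁.
cos²φ₂ / cos²φ₁ = 2.4  ⇒  cos φ₁ = cos 41.9° / √2.4 = 0.7443/1.549 = 0.4805.
φ₁ = arccos(0.4805) ≈ 61.3°.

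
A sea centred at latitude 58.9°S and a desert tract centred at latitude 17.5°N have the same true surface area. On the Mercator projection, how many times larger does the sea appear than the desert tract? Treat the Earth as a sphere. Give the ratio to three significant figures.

On Mercator, area is exaggerated by sec²φ = 1/cos²φ.
At 58.9°: sec²(58.9°) = 1/0.5165² = 3.748.
At 17.5°: sec²(17.5°) = 1/0.9537² = 1.099.
Ratio = 3.748/1.099 = cos²(17.5°)/cos²(58.9°) ≈ 3.41.

3.41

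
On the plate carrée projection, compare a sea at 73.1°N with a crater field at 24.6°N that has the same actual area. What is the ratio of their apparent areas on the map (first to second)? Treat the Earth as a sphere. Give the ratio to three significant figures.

3.13

Plate carrée maps x = Rλ, y = Rφ. The meridian scale is h = 1 and the parallel scale is k = 1/cos φ = sec φ.
Areal scale at 73.1°: h·k = 1.000 × 3.440 = 3.440.
Areal scale at 24.6°: h·k = 1.000 × 1.100 = 1.100.
Ratio = 3.440/1.100 ≈ 3.13.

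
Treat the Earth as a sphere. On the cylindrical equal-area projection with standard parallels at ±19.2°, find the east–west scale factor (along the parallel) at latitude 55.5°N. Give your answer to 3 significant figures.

1.67

For cylindrical equal-area with standard parallel φ₀, h = cos φ / cos φ₀ and k = cos φ₀ / cos φ, so h·k = 1.
k = cos 19.2° / cos 55.5° = 0.9444/0.5664 = 1.667.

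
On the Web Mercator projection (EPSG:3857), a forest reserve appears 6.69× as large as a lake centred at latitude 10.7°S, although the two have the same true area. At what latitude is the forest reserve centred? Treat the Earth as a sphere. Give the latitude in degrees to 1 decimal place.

For equal true areas on Mercator, apparent areas scale as sec²φ, so the ratio is cos²φ₂ / cos²φ₁.
cos²φ₂ / cos²φ₁ = 6.69  ⇒  cos φ₁ = cos 10.7° / √6.69 = 0.9826/2.587 = 0.3799.
φ₁ = arccos(0.3799) ≈ 67.7°.

67.7°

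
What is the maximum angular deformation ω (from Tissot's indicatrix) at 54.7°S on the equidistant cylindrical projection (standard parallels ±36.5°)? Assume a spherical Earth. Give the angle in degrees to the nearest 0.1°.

In the equirectangular projection with standard parallel φ₀ = 36.5° (x = Rλ cos φ₀, y = Rφ), meridians are true-scale (h = 1) and the parallel scale is k = cos φ₀ / cos φ.
At 54.7°: h = 1.000, k = 1.391; principal scales a = 1.391, b = 1.000.
sin(ω/2) = (a − b)/(a + b) = 0.3911/2.391 = 0.1636, so ω = 2 arcsin(0.1636) ≈ 18.8°.

18.8°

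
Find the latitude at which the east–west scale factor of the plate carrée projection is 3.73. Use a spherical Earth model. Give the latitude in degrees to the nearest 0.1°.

74.4°

Plate carrée: h = 1, k = sec φ along parallels.
sec φ = 3.73  ⇒  cos φ = 0.2681  ⇒  φ ≈ 74.4°.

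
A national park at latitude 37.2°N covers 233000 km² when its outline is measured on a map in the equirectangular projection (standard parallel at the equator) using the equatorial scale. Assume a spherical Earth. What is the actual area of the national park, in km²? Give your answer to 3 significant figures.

For the equirectangular projection with φ₀ = 0 (plate carrée), h = 1 along meridians and k = sec φ along parallels.
Areal scale = h·k = 1 × sec φ; at 37.2°, h = 1.000, k = 1.255, so h·k = 1.255.
True area = apparent / (areal scale) = 233000 / 1.255 ≈ 186000 km².

186000 km²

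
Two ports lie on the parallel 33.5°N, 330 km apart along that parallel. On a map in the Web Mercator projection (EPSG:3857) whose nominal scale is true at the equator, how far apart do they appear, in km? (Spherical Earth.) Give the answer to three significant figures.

Mercator is conformal, so the point scale is isotropic: h = k = sec φ = 1/cos φ.
Along the parallel, k = sec 33.5° = 1/0.8339 = 1.199.
Map distance = 330 × 1.199 ≈ 396 km.

396 km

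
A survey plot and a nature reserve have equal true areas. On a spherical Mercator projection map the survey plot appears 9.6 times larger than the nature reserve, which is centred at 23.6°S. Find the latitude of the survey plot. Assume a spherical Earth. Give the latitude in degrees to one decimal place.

For equal true areas on Mercator, apparent areas scale as sec²φ, so the ratio is cos²φ₂ / cos²φ₁.
cos²φ₂ / cos²φ₁ = 9.6  ⇒  cos φ₁ = cos 23.6° / √9.6 = 0.9164/3.098 = 0.2958.
φ₁ = arccos(0.2958) ≈ 72.8°.

72.8°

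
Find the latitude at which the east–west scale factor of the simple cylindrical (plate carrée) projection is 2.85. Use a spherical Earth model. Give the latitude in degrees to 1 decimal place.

69.5°

Plate carrée: h = 1, k = sec φ along parallels.
sec φ = 2.85  ⇒  cos φ = 0.3509  ⇒  φ ≈ 69.5°.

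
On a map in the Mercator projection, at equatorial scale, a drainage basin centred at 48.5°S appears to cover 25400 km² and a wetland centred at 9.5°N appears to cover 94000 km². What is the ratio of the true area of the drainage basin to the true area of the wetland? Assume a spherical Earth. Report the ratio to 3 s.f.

On Mercator the areal scale is sec²φ, so true area = apparent × cos²φ.
True area of drainage basin: 25400 × cos²(48.5°) = 25400 × 0.4391 = 11150 km².
True area of wetland: 94000 × cos²(9.5°) = 94000 × 0.9728 = 91440 km².
Ratio = 11150 / 91440 ≈ 0.122.

0.122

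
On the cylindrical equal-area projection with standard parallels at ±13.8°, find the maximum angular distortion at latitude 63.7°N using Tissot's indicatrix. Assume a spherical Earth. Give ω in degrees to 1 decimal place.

81.9°

A cylindrical equal-area projection with standard parallel φ₀ has meridian scale h = cos φ / cos φ₀ and parallel scale k = cos φ₀ / cos φ (so areas are preserved, h·k = 1).
At 63.7°: h = 0.4562, k = 2.192; principal scales a = 2.192, b = 0.4562.
sin(ω/2) = (a − b)/(a + b) = 1.736/2.648 = 0.6554, so ω = 2 arcsin(0.6554) ≈ 81.9°.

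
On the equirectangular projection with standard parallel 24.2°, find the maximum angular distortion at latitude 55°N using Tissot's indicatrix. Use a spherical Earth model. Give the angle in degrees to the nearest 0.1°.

In the equirectangular projection with standard parallel φ₀ = 24.2° (x = Rλ cos φ₀, y = Rφ), meridians are true-scale (h = 1) and the parallel scale is k = cos φ₀ / cos φ.
At 55°: h = 1.000, k = 1.590; principal scales a = 1.590, b = 1.000.
sin(ω/2) = (a − b)/(a + b) = 0.5902/2.590 = 0.2279, so ω = 2 arcsin(0.2279) ≈ 26.3°.

26.3°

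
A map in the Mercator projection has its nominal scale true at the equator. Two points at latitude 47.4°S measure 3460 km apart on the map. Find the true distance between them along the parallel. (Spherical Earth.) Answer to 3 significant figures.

The Mercator projection is conformal; its linear scale factor is the same in every direction and equals sec φ = 1/cos φ.
Along the parallel at 47.4°, map distances are exaggerated by k = sec 47.4° = 1.477.
True distance = 3460 / 1.477 = 3460 × cos 47.4° ≈ 2340 km.

2340 km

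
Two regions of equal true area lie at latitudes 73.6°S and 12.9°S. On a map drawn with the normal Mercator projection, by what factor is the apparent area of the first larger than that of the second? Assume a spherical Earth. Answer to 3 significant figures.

11.9

Mercator is conformal with k = sec φ, so areal scale = k² = sec²φ.
At 73.6°: sec²(73.6°) = 1/0.2823² = 12.54.
At 12.9°: sec²(12.9°) = 1/0.9748² = 1.052.
Ratio = 12.54/1.052 = cos²(12.9°)/cos²(73.6°) ≈ 11.9.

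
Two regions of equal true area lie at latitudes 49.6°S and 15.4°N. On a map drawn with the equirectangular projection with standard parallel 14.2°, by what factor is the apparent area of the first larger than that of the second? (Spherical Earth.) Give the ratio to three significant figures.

1.49

With standard parallel φ₀ = 14.2°, the equirectangular projection gives x = Rλ cos φ₀, y = Rφ, so h = 1 and k = cos 14.2° / cos φ.
Areal scale at 49.6°: h·k = 1.000 × 1.496 = 1.496.
Areal scale at 15.4°: h·k = 1.000 × 1.006 = 1.006.
Ratio = 1.496/1.006 ≈ 1.49.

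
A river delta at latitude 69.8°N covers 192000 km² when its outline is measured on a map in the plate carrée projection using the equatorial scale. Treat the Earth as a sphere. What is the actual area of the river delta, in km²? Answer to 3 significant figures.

For the equirectangular projection with φ₀ = 0 (plate carrée), h = 1 along meridians and k = sec φ along parallels.
Areal scale = h·k = 1 × sec φ; at 69.8°, h = 1.000, k = 2.896, so h·k = 2.896.
True area = apparent / (areal scale) = 192000 / 2.896 ≈ 66300 km².

66300 km²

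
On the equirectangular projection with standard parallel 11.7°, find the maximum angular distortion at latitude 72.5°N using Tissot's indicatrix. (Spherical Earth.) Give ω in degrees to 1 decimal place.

With standard parallel φ₀ = 11.7°, the equirectangular projection gives x = Rλ cos φ₀, y = Rφ, so h = 1 and k = cos 11.7° / cos φ.
At 72.5°: h = 1.000, k = 3.256; principal scales a = 3.256, b = 1.000.
sin(ω/2) = (a − b)/(a + b) = 2.256/4.256 = 0.5301, so ω = 2 arcsin(0.5301) ≈ 64.0°.

64.0°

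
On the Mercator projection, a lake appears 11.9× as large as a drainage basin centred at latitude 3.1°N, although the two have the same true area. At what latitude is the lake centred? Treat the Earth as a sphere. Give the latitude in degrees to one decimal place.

73.2°

For equal true areas on Mercator, apparent areas scale as sec²φ, so the ratio is cos²φ₂ / cos²φ₁.
cos²φ₂ / cos²φ₁ = 11.9  ⇒  cos φ₁ = cos 3.1° / √11.9 = 0.9985/3.450 = 0.2895.
φ₁ = arccos(0.2895) ≈ 73.2°.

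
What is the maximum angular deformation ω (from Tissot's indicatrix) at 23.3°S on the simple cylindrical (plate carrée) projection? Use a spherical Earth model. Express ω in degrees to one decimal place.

4.9°

In the plate carrée (x = Rλ, y = Rφ), meridians are true-scale (h = 1) and parallels are stretched by k = sec φ.
At 23.3°: h = 1.000, k = 1.089; principal scales a = 1.089, b = 1.000.
sin(ω/2) = (a − b)/(a + b) = 0.08880/2.089 = 0.04251, so ω = 2 arcsin(0.04251) ≈ 4.9°.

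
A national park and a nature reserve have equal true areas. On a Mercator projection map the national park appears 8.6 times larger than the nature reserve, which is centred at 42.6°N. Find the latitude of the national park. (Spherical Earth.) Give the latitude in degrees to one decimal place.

Mercator areal scale is sec²φ, so apparent-area ratio = sec²φ₁ / sec²φ₂ = cos²φ₂ / cos²φ₁.
cos²φ₂ / cos²φ₁ = 8.6  ⇒  cos φ₁ = cos 42.6° / √8.6 = 0.7361/2.933 = 0.2510.
φ₁ = arccos(0.2510) ≈ 75.5°.

75.5°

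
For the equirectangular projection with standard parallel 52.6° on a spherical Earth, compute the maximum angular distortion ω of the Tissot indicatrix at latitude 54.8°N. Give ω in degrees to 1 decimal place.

With standard parallel φ₀ = 52.6°, the equirectangular projection gives x = Rλ cos φ₀, y = Rφ, so h = 1 and k = cos 52.6° / cos φ.
At 54.8°: h = 1.000, k = 1.054; principal scales a = 1.054, b = 1.000.
sin(ω/2) = (a − b)/(a + b) = 0.05368/2.054 = 0.02614, so ω = 2 arcsin(0.02614) ≈ 3.0°.

3.0°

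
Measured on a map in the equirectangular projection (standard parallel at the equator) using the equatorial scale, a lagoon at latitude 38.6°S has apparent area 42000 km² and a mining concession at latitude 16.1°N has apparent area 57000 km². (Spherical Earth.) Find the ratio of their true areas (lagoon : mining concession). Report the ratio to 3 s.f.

0.599

On the plate carrée, areal scale = h·k = 1 × sec φ, so true area = apparent × cos φ.
True area of lagoon: 42000 × cos(38.6°) = 42000 × 0.7815 = 32820 km².
True area of mining concession: 57000 × cos(16.1°) = 57000 × 0.9608 = 54760 km².
Ratio = 32820 / 54760 ≈ 0.599.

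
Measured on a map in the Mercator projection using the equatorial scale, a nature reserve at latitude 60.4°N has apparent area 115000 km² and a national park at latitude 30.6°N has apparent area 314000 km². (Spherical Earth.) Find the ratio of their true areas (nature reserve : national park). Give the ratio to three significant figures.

Since Mercator area scale is 1/cos²φ, the true area equals the apparent area multiplied by cos²φ.
True area of nature reserve: 115000 × cos²(60.4°) = 115000 × 0.2440 = 28060 km².
True area of national park: 314000 × cos²(30.6°) = 314000 × 0.7409 = 232600 km².
Ratio = 28060 / 232600 ≈ 0.121.

0.121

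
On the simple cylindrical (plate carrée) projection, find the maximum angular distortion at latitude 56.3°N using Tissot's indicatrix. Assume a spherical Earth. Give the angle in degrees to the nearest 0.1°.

33.3°

For the equirectangular projection with φ₀ = 0 (plate carrée), h = 1 along meridians and k = sec φ along parallels.
At 56.3°: h = 1.000, k = 1.802; principal scales a = 1.802, b = 1.000.
sin(ω/2) = (a − b)/(a + b) = 0.8023/2.802 = 0.2863, so ω = 2 arcsin(0.2863) ≈ 33.3°.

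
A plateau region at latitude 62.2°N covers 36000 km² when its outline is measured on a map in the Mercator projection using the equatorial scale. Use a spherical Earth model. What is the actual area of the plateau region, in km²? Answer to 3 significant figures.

7830 km²

Mercator is conformal, so the point scale is isotropic: h = k = sec φ = 1/cos φ.
Areal scale = k² = sec²φ = 1/cos²(62.2°) = 1/0.4664² = 4.597.
True area = apparent / (areal scale) = 36000 / 4.597 ≈ 7830 km².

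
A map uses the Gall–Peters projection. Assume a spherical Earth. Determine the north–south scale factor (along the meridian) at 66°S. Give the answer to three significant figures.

The Gall–Peters projection is cylindrical equal-area with φ₀ = 45°. Cylindrical equal-area (φ₀ = 45°): h = cos φ / cos 45° along meridians, k = cos 45° / cos φ along parallels; h·k = 1.
h = cos 66° / cos 45° = 0.4067/0.7071 = 0.5752.

0.575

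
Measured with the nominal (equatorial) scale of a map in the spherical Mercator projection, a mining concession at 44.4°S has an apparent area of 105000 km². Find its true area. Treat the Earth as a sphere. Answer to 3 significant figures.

53600 km²

For Mercator, h = k = sec φ (a conformal cylindrical projection has a single point scale, 1/cos φ).
Areal scale = k² = sec²φ = 1/cos²(44.4°) = 1/0.7145² = 1.959.
True area = apparent / (areal scale) = 105000 / 1.959 ≈ 53600 km².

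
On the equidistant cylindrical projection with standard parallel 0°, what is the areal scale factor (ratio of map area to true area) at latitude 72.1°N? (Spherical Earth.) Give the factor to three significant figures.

For the equirectangular projection with φ₀ = 0 (plate carrée), h = 1 along meridians and k = sec φ along parallels.
Areal scale = h·k = 1 × sec φ; at 72.1°, h = 1.000, k = 3.254, so h·k = 3.254.

3.25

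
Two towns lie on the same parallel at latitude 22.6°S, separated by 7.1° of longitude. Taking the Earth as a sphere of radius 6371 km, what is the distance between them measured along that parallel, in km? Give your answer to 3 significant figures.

729 km

Arc length along a parallel = R cos φ · Δλ (with Δλ in radians).
= 6371 × cos 22.6° × (7.1° × π/180) = 6371 × 0.9232 × 0.1239 ≈ 729 km.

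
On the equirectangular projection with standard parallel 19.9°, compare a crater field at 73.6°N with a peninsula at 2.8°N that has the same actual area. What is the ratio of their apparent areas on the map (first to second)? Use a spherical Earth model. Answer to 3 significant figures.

In the equirectangular projection with standard parallel φ₀ = 19.9° (x = Rλ cos φ₀, y = Rφ), meridians are true-scale (h = 1) and the parallel scale is k = cos φ₀ / cos φ.
Areal scale at 73.6°: h·k = 1.000 × 3.330 = 3.330.
Areal scale at 2.8°: h·k = 1.000 × 0.9414 = 0.9414.
Ratio = 3.330/0.9414 ≈ 3.54.

3.54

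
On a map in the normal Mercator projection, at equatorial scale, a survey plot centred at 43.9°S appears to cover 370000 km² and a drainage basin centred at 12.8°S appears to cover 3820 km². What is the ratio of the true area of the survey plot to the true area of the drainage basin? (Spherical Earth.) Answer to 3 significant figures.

52.9

Mercator's areal exaggeration is sec²φ; hence true area = (apparent area) · cos²φ.
True area of survey plot: 370000 × cos²(43.9°) = 370000 × 0.5192 = 192100 km².
True area of drainage basin: 3820 × cos²(12.8°) = 3820 × 0.9509 = 3633 km².
Ratio = 192100 / 3633 ≈ 52.9.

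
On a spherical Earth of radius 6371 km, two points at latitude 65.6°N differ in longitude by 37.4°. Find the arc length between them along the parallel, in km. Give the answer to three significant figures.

1720 km

Arc length along a parallel = R cos φ · Δλ (with Δλ in radians).
= 6371 × cos 65.6° × (37.4° × π/180) = 6371 × 0.4131 × 0.6528 ≈ 1720 km.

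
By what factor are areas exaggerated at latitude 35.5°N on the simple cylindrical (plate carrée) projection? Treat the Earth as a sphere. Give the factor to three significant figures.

Plate carrée maps x = Rλ, y = Rφ. The meridian scale is h = 1 and the parallel scale is k = 1/cos φ = sec φ.
Areal scale = h·k = 1 × sec φ; at 35.5°, h = 1.000, k = 1.228, so h·k = 1.228.

1.23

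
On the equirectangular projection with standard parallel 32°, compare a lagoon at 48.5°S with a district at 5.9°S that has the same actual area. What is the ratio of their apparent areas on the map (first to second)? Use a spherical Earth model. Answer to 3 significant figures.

The equidistant cylindrical projection with φ₀ = 32° has h = 1 (meridians true) and k = cos φ₀ / cos φ along parallels.
Areal scale at 48.5°: h·k = 1.000 × 1.280 = 1.280.
Areal scale at 5.9°: h·k = 1.000 × 0.8526 = 0.8526.
Ratio = 1.280/0.8526 ≈ 1.50.

1.50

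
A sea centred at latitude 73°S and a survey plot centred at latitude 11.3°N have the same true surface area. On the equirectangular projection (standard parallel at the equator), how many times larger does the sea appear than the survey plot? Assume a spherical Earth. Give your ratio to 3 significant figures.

Plate carrée maps x = Rλ, y = Rφ. The meridian scale is h = 1 and the parallel scale is k = 1/cos φ = sec φ.
Areal scale at 73°: h·k = 1.000 × 3.420 = 3.420.
Areal scale at 11.3°: h·k = 1.000 × 1.020 = 1.020.
Ratio = 3.420/1.020 ≈ 3.35.

3.35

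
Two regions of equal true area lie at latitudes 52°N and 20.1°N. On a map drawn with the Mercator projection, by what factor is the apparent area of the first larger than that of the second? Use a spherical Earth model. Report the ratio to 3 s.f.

2.33

Mercator is conformal with k = sec φ, so areal scale = k² = sec²φ.
At 52°: sec²(52°) = 1/0.6157² = 2.638.
At 20.1°: sec²(20.1°) = 1/0.9391² = 1.134.
Ratio = 2.638/1.134 = cos²(20.1°)/cos²(52°) ≈ 2.33.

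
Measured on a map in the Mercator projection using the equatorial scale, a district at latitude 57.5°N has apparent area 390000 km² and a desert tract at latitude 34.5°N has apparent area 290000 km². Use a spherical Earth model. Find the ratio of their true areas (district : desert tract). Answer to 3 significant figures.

On Mercator the areal scale is sec²φ, so true area = apparent × cos²φ.
True area of district: 390000 × cos²(57.5°) = 390000 × 0.2887 = 112600 km².
True area of desert tract: 290000 × cos²(34.5°) = 290000 × 0.6792 = 197000 km².
Ratio = 112600 / 197000 ≈ 0.572.

0.572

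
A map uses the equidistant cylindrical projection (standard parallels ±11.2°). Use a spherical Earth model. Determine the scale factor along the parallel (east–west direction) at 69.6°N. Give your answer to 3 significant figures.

With standard parallel φ₀ = 11.2°, the equirectangular projection gives x = Rλ cos φ₀, y = Rφ, so h = 1 and k = cos 11.2° / cos φ.
k = cos 11.2° / cos 69.6° = 0.9810/0.3486 = 2.814.

2.81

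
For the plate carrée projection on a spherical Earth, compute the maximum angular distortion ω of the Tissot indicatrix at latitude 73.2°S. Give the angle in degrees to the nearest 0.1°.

66.9°

Plate carrée maps x = Rλ, y = Rφ. The meridian scale is h = 1 and the parallel scale is k = 1/cos φ = sec φ.
At 73.2°: h = 1.000, k = 3.460; principal scales a = 3.460, b = 1.000.
sin(ω/2) = (a − b)/(a + b) = 2.460/4.460 = 0.5516, so ω = 2 arcsin(0.5516) ≈ 66.9°.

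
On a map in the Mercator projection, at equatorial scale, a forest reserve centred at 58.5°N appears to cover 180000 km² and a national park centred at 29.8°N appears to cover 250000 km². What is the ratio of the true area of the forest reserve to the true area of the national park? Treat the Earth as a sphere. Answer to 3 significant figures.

On Mercator the areal scale is sec²φ, so true area = apparent × cos²φ.
True area of forest reserve: 180000 × cos²(58.5°) = 180000 × 0.2730 = 49140 km².
True area of national park: 250000 × cos²(29.8°) = 250000 × 0.7530 = 188300 km².
Ratio = 49140 / 188300 ≈ 0.261.

0.261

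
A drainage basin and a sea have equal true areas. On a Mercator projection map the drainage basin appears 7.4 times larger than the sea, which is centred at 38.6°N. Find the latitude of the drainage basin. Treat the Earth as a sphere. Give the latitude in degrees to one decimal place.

Mercator areal scale is sec²φ, so apparent-area ratio = sec²φ₁ / sec²φ₂ = cos²φ₂ / cos²φ₁.
cos²φ₂ / cos²φ₁ = 7.4  ⇒  cos φ₁ = cos 38.6° / √7.4 = 0.7815/2.720 = 0.2873.
φ₁ = arccos(0.2873) ≈ 73.3°.

73.3°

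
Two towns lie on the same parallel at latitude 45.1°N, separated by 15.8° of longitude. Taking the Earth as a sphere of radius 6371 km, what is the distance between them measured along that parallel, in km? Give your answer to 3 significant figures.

Arc length along a parallel = R cos φ · Δλ (with Δλ in radians).
= 6371 × cos 45.1° × (15.8° × π/180) = 6371 × 0.7059 × 0.2758 ≈ 1240 km.

1240 km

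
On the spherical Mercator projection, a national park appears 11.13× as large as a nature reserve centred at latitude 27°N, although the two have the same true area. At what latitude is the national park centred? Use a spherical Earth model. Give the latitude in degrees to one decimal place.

74.5°

Mercator areal scale is sec²φ, so apparent-area ratio = sec²φ₁ / sec²φ₂ = cos²φ₂ / cos²φ₁.
cos²φ₂ / cos²φ₁ = 11.13  ⇒  cos φ₁ = cos 27° / √11.13 = 0.8910/3.336 = 0.2671.
φ₁ = arccos(0.2671) ≈ 74.5°.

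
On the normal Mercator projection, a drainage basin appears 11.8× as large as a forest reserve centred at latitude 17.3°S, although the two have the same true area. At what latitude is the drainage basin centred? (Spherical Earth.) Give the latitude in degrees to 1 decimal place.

Mercator areal scale is sec²φ, so apparent-area ratio = sec²φ₁ / sec²φ₂ = cos²φ₂ / cos²φ₁.
cos²φ₂ / cos²φ₁ = 11.8  ⇒  cos φ₁ = cos 17.3° / √11.8 = 0.9548/3.435 = 0.2779.
φ₁ = arccos(0.2779) ≈ 73.9°.

73.9°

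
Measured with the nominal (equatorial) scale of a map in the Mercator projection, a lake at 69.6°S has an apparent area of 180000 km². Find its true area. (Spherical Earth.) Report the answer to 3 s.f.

21900 km²

The Mercator projection is conformal; its linear scale factor is the same in every direction and equals sec φ = 1/cos φ.
Areal scale = k² = sec²φ = 1/cos²(69.6°) = 1/0.3486² = 8.230.
True area = apparent / (areal scale) = 180000 / 8.230 ≈ 21900 km².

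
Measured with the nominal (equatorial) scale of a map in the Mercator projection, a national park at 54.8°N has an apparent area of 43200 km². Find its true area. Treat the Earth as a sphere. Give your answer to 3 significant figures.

14400 km²

Mercator is conformal, so the point scale is isotropic: h = k = sec φ = 1/cos φ.
Areal scale = k² = sec²φ = 1/cos²(54.8°) = 1/0.5764² = 3.010.
True area = apparent / (areal scale) = 43200 / 3.010 ≈ 14400 km².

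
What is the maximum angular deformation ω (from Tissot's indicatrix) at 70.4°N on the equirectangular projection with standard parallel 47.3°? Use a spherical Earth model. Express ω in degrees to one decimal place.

39.5°

With standard parallel φ₀ = 47.3°, the equirectangular projection gives x = Rλ cos φ₀, y = Rφ, so h = 1 and k = cos 47.3° / cos φ.
At 70.4°: h = 1.000, k = 2.022; principal scales a = 2.022, b = 1.000.
sin(ω/2) = (a − b)/(a + b) = 1.022/3.022 = 0.3381, so ω = 2 arcsin(0.3381) ≈ 39.5°.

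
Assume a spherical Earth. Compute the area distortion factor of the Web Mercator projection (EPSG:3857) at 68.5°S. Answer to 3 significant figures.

7.44

Mercator is conformal, so the point scale is isotropic: h = k = sec φ = 1/cos φ.
Areal scale = k² = sec²φ = 1/cos²(68.5°) = 1/0.3665² = 7.445.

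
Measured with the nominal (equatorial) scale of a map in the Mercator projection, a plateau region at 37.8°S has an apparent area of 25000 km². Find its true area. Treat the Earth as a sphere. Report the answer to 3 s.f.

The Mercator projection is conformal; its linear scale factor is the same in every direction and equals sec φ = 1/cos φ.
Areal scale = k² = sec²φ = 1/cos²(37.8°) = 1/0.7902² = 1.602.
True area = apparent / (areal scale) = 25000 / 1.602 ≈ 15600 km².

15600 km²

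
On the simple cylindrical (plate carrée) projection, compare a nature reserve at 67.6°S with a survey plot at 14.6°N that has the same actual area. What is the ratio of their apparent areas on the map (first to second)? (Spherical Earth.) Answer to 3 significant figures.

2.54

In the plate carrée (x = Rλ, y = Rφ), meridians are true-scale (h = 1) and parallels are stretched by k = sec φ.
Areal scale at 67.6°: h·k = 1.000 × 2.624 = 2.624.
Areal scale at 14.6°: h·k = 1.000 × 1.033 = 1.033.
Ratio = 2.624/1.033 ≈ 2.54.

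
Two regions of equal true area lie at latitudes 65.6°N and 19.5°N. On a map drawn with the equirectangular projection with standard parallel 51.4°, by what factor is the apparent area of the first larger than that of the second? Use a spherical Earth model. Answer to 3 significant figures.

The equidistant cylindrical projection with φ₀ = 51.4° has h = 1 (meridians true) and k = cos φ₀ / cos φ along parallels.
Areal scale at 65.6°: h·k = 1.000 × 1.510 = 1.510.
Areal scale at 19.5°: h·k = 1.000 × 0.6618 = 0.6618.
Ratio = 1.510/0.6618 ≈ 2.28.

2.28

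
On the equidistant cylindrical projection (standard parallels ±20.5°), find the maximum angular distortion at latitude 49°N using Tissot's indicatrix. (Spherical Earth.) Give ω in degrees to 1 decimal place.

With standard parallel φ₀ = 20.5°, the equirectangular projection gives x = Rλ cos φ₀, y = Rφ, so h = 1 and k = cos 20.5° / cos φ.
At 49°: h = 1.000, k = 1.428; principal scales a = 1.428, b = 1.000.
sin(ω/2) = (a − b)/(a + b) = 0.4277/2.428 = 0.1762, so ω = 2 arcsin(0.1762) ≈ 20.3°.

20.3°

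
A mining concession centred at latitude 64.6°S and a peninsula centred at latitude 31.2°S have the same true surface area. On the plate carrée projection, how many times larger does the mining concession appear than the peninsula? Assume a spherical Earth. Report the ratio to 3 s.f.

Plate carrée maps x = Rλ, y = Rφ. The meridian scale is h = 1 and the parallel scale is k = 1/cos φ = sec φ.
Areal scale at 64.6°: h·k = 1.000 × 2.331 = 2.331.
Areal scale at 31.2°: h·k = 1.000 × 1.169 = 1.169.
Ratio = 2.331/1.169 ≈ 1.99.

1.99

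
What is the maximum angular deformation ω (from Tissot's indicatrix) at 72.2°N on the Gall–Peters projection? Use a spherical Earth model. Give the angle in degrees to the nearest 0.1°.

86.5°

The Gall–Peters projection is cylindrical equal-area with φ₀ = 45°. For cylindrical equal-area with standard parallel φ₀, h = cos φ / cos φ₀ and k = cos φ₀ / cos φ, so h·k = 1.
At 72.2°: h = 0.4323, k = 2.313; principal scales a = 2.313, b = 0.4323.
sin(ω/2) = (a − b)/(a + b) = 1.881/2.745 = 0.6851, so ω = 2 arcsin(0.6851) ≈ 86.5°.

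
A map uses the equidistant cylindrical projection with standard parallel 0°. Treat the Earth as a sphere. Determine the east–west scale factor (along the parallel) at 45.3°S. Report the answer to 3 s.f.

1.42

For the equirectangular projection with φ₀ = 0 (plate carrée), h = 1 along meridians and k = sec φ along parallels.
k = 1/cos 45.3° = 1/0.7034 = 1.422.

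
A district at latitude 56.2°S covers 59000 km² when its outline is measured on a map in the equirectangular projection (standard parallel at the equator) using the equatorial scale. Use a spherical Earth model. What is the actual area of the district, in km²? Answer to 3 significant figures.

32800 km²

Plate carrée maps x = Rλ, y = Rφ. The meridian scale is h = 1 and the parallel scale is k = 1/cos φ = sec φ.
Areal scale = h·k = 1 × sec φ; at 56.2°, h = 1.000, k = 1.798, so h·k = 1.798.
True area = apparent / (areal scale) = 59000 / 1.798 ≈ 32800 km².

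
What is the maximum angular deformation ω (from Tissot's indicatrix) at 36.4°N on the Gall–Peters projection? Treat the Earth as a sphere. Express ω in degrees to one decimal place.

14.8°

Gall–Peters is a cylindrical equal-area projection with standard parallels at ±45°. A cylindrical equal-area projection with standard parallel φ₀ has meridian scale h = cos φ / cos φ₀ and parallel scale k = cos φ₀ / cos φ (so areas are preserved, h·k = 1).
At 36.4°: h = 1.138, k = 0.8785; principal scales a = 1.138, b = 0.8785.
sin(ω/2) = (a − b)/(a + b) = 0.2598/2.017 = 0.1288, so ω = 2 arcsin(0.1288) ≈ 14.8°.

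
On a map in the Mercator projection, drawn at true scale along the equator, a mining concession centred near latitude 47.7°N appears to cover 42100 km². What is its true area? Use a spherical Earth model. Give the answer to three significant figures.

Mercator is conformal, so the point scale is isotropic: h = k = sec φ = 1/cos φ.
Areal scale = k² = sec²φ = 1/cos²(47.7°) = 1/0.6730² = 2.208.
True area = apparent / (areal scale) = 42100 / 2.208 ≈ 19100 km².

19100 km²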